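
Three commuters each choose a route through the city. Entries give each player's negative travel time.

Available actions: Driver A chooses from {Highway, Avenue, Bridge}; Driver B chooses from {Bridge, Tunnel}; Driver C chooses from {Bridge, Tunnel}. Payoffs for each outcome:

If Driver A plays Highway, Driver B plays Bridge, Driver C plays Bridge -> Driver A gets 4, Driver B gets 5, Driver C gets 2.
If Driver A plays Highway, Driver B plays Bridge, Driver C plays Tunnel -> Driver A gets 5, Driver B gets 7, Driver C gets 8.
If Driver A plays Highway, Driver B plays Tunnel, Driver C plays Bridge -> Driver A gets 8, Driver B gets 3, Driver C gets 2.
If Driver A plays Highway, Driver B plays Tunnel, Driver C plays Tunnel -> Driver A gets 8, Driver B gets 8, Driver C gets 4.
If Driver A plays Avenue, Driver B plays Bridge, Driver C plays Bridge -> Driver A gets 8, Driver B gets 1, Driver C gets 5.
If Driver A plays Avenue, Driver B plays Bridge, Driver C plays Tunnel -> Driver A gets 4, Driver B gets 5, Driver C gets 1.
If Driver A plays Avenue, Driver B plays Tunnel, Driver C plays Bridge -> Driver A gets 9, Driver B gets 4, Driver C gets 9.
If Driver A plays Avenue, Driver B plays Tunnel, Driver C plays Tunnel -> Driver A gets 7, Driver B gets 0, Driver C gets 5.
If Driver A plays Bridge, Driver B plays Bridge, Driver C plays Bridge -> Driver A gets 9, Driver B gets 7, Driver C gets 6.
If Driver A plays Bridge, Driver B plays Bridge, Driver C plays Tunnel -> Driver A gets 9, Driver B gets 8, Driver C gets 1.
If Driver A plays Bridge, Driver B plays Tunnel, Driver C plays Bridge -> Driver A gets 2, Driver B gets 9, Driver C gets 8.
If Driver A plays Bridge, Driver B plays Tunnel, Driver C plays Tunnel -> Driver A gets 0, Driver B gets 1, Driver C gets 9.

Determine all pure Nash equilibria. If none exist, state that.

The pure Nash equilibria are (Highway, Tunnel, Tunnel); (Avenue, Tunnel, Bridge).

Driver A against (Bridge, Bridge): payoffs 4, 8, 9 → best response Bridge.
Driver A against (Bridge, Tunnel): payoffs 5, 4, 9 → best response Bridge.
Driver A against (Tunnel, Bridge): payoffs 8, 9, 2 → best response Avenue.
Driver A against (Tunnel, Tunnel): payoffs 8, 7, 0 → best response Highway.
Driver B against (Highway, Bridge): payoffs 5, 3 → best response Bridge.
Driver B against (Highway, Tunnel): payoffs 7, 8 → best response Tunnel.
Driver B against (Avenue, Bridge): payoffs 1, 4 → best response Tunnel.
Driver B against (Avenue, Tunnel): payoffs 5, 0 → best response Bridge.
Driver B against (Bridge, Bridge): payoffs 7, 9 → best response Tunnel.
Driver B against (Bridge, Tunnel): payoffs 8, 1 → best response Bridge.
Driver C against (Highway, Bridge): payoffs 2, 8 → best response Tunnel.
Driver C against (Highway, Tunnel): payoffs 2, 4 → best response Tunnel.
Driver C against (Avenue, Bridge): payoffs 5, 1 → best response Bridge.
Driver C against (Avenue, Tunnel): payoffs 9, 5 → best response Bridge.
Driver C against (Bridge, Bridge): payoffs 6, 1 → best response Bridge.
Driver C against (Bridge, Tunnel): payoffs 8, 9 → best response Tunnel.
Mutual best responses: (Highway, Tunnel, Tunnel); (Avenue, Tunnel, Bridge).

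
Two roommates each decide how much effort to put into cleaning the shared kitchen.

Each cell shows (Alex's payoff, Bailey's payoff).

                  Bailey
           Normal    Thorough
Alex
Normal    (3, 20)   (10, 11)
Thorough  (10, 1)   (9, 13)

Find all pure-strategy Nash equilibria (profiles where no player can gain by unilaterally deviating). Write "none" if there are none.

(Normal, Normal): Alex can switch to Thorough (3 → 10). Not NE.
(Normal, Thorough): Bailey can switch to Normal (11 → 20). Not NE.
(Thorough, Normal): Bailey can switch to Thorough (1 → 13). Not NE.
(Thorough, Thorough): Alex can switch to Normal (9 → 10). Not NE.

There is no pure-strategy Nash equilibrium.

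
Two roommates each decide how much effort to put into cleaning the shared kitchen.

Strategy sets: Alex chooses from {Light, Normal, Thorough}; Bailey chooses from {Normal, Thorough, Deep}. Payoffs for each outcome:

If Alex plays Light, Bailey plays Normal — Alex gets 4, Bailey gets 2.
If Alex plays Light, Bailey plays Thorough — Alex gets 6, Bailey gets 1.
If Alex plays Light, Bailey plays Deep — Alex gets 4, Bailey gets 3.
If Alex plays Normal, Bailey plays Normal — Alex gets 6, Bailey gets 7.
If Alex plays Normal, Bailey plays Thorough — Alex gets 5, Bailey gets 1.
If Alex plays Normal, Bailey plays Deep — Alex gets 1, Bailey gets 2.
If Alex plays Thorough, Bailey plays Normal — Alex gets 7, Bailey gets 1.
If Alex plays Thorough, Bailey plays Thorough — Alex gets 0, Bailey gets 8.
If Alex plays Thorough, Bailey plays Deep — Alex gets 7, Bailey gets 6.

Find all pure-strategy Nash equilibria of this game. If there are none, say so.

No pure-strategy Nash equilibrium.

Mark each player's best response to every combination of opponents' strategies; a profile where every player is best-responding is a pure Nash equilibrium.
Alex against Normal: payoffs 4, 6, 7 → best response Thorough.
Alex against Thorough: payoffs 6, 5, 0 → best response Light.
Alex against Deep: payoffs 4, 1, 7 → best response Thorough.
Bailey against Light: payoffs 2, 1, 3 → best response Deep.
Bailey against Normal: payoffs 7, 1, 2 → best response Normal.
Bailey against Thorough: payoffs 1, 8, 6 → best response Thorough.
No profile is a mutual best response for all players.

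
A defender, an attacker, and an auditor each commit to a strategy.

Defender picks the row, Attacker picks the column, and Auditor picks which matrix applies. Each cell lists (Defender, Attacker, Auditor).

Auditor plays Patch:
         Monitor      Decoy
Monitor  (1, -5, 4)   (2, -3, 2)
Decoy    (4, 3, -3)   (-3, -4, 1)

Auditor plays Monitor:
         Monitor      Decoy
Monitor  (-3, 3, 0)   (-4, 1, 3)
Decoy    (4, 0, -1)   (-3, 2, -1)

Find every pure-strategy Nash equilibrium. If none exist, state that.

This game has no pure Nash equilibrium.

Defender against (Monitor, Patch): payoffs 1, 4 → best response Decoy.
Defender against (Monitor, Monitor): payoffs -3, 4 → best response Decoy.
Defender against (Decoy, Patch): payoffs 2, -3 → best response Monitor.
Defender against (Decoy, Monitor): payoffs -4, -3 → best response Decoy.
Attacker against (Monitor, Patch): payoffs -5, -3 → best response Decoy.
Attacker against (Monitor, Monitor): payoffs 3, 1 → best response Monitor.
Attacker against (Decoy, Patch): payoffs 3, -4 → best response Monitor.
Attacker against (Decoy, Monitor): payoffs 0, 2 → best response Decoy.
Auditor against (Monitor, Monitor): payoffs 4, 0 → best response Patch.
Auditor against (Monitor, Decoy): payoffs 2, 3 → best response Monitor.
Auditor against (Decoy, Monitor): payoffs -3, -1 → best response Monitor.
Auditor against (Decoy, Decoy): payoffs 1, -1 → best response Patch.
No profile is a mutual best response for all players.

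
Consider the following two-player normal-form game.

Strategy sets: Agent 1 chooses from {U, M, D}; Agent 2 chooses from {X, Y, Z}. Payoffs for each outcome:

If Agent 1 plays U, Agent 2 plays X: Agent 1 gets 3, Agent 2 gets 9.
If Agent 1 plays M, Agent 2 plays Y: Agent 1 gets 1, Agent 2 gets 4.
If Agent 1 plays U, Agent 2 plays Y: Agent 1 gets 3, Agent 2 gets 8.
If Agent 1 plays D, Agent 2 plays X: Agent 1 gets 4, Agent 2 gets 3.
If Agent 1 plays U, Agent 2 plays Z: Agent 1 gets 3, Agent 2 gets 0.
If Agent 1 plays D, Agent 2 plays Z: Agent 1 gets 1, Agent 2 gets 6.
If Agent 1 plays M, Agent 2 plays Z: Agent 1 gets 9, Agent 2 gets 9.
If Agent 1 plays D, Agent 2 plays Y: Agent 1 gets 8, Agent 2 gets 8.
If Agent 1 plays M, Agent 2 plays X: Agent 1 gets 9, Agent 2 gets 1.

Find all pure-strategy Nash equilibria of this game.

(U, X): Agent 1 can switch to M (3 → 9). Not NE.
(U, Y): Agent 1 can switch to D (3 → 8). Not NE.
(U, Z): Agent 1 can switch to M (3 → 9). Not NE.
(M, X): Agent 2 can switch to Y (1 → 4). Not NE.
(M, Y): Agent 1 can switch to U (1 → 3). Not NE.
(M, Z): Agent 1 gets 9, best alternative 3; Agent 2 gets 9, best alternative 4. No profitable deviation — NE.
(D, X): Agent 1 can switch to M (4 → 9). Not NE.
(D, Y): Agent 1 gets 8, best alternative 3; Agent 2 gets 8, best alternative 6. No profitable deviation — NE.
(D, Z): Agent 1 can switch to U (1 → 3). Not NE.

(M, Z), (D, Y)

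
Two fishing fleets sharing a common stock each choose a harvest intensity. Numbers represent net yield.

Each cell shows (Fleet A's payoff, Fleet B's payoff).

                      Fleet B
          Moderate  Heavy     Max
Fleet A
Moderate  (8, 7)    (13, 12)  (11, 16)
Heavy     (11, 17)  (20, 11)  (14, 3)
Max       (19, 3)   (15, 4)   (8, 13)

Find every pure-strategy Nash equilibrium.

Fleet A against Moderate: payoffs 8, 11, 19 → best response Max.
Fleet A against Heavy: payoffs 13, 20, 15 → best response Heavy.
Fleet A against Max: payoffs 11, 14, 8 → best response Heavy.
Fleet B against Moderate: payoffs 7, 12, 16 → best response Max.
Fleet B against Heavy: payoffs 17, 11, 3 → best response Moderate.
Fleet B against Max: payoffs 3, 4, 13 → best response Max.
No profile is a mutual best response for all players.

No pure-strategy Nash equilibrium.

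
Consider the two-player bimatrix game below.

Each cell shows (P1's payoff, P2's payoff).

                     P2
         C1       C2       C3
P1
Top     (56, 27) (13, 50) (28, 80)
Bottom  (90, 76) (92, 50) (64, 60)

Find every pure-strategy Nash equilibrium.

The unique pure-strategy Nash equilibrium is (Bottom, C1).

(Top, C1): P1 can switch to Bottom (56 → 90). Not NE.
(Top, C2): P1 can switch to Bottom (13 → 92). Not NE.
(Top, C3): P1 can switch to Bottom (28 → 64). Not NE.
(Bottom, C1): P1 gets 90, best alternative 56; P2 gets 76, best alternative 60. No profitable deviation — NE.
(Bottom, C2): P2 can switch to C1 (50 → 76). Not NE.
(Bottom, C3): P2 can switch to C1 (60 → 76). Not NE.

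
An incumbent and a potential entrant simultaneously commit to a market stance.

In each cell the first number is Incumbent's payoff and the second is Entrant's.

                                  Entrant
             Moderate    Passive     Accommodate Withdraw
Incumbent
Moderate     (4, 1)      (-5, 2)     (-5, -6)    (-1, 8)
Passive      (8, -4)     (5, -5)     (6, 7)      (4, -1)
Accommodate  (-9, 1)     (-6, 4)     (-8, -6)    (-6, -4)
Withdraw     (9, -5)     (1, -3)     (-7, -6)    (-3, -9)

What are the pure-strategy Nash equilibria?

Incumbent against Moderate: payoffs 4, 8, -9, 9 → best response Withdraw.
Incumbent against Passive: payoffs -5, 5, -6, 1 → best response Passive.
Incumbent against Accommodate: payoffs -5, 6, -8, -7 → best response Passive.
Incumbent against Withdraw: payoffs -1, 4, -6, -3 → best response Passive.
Entrant against Moderate: payoffs 1, 2, -6, 8 → best response Withdraw.
Entrant against Passive: payoffs -4, -5, 7, -1 → best response Accommodate.
Entrant against Accommodate: payoffs 1, 4, -6, -4 → best response Passive.
Entrant against Withdraw: payoffs -5, -3, -6, -9 → best response Passive.
Mutual best responses: (Passive, Accommodate).

The unique pure-strategy Nash equilibrium is (Passive, Accommodate).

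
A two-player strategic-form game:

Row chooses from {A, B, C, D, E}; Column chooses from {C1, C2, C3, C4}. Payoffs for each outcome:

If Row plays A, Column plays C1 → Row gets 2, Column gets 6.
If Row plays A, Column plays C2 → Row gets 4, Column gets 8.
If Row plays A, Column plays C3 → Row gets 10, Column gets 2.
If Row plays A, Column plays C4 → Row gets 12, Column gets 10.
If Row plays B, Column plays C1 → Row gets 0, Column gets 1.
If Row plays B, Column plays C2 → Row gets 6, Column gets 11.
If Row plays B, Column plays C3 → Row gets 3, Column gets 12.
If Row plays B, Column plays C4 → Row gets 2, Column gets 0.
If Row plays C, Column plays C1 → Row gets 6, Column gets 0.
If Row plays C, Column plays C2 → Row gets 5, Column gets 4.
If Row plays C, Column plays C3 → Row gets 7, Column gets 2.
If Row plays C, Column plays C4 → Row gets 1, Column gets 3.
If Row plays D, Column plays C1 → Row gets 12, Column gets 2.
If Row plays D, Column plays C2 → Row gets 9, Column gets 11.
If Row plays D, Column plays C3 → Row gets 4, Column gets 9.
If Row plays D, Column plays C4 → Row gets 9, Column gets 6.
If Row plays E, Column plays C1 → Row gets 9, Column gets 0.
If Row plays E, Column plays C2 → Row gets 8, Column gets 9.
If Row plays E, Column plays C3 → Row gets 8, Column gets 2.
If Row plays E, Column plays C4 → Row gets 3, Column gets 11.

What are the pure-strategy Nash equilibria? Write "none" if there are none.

(A, C4) and (D, C2)

Row against C1: payoffs 2, 0, 6, 12, 9 → best response D.
Row against C2: payoffs 4, 6, 5, 9, 8 → best response D.
Row against C3: payoffs 10, 3, 7, 4, 8 → best response A.
Row against C4: payoffs 12, 2, 1, 9, 3 → best response A.
Column against A: payoffs 6, 8, 2, 10 → best response C4.
Column against B: payoffs 1, 11, 12, 0 → best response C3.
Column against C: payoffs 0, 4, 2, 3 → best response C2.
Column against D: payoffs 2, 11, 9, 6 → best response C2.
Column against E: payoffs 0, 9, 2, 11 → best response C4.
Mutual best responses: (A, C4); (D, C2).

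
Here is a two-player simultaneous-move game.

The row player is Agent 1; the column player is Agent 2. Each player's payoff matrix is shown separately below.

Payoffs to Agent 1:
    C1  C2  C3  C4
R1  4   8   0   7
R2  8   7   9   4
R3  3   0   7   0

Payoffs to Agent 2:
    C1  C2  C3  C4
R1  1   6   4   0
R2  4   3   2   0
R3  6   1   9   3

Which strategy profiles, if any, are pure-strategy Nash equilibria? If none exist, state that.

Pure-strategy Nash equilibria: (R1, C2) and (R2, C1)

(R1, C1): Agent 1 can switch to R2 (4 → 8). Not NE.
(R1, C2): Agent 1 gets 8, best alternative 7; Agent 2 gets 6, best alternative 4. No profitable deviation — NE.
(R1, C3): Agent 1 can switch to R2 (0 → 9). Not NE.
(R1, C4): Agent 2 can switch to C1 (0 → 1). Not NE.
(R2, C1): Agent 1 gets 8, best alternative 4; Agent 2 gets 4, best alternative 3. No profitable deviation — NE.
(R2, C2): Agent 1 can switch to R1 (7 → 8). Not NE.
(R2, C3): Agent 2 can switch to C1 (2 → 4). Not NE.
(R2, C4): Agent 1 can switch to R1 (4 → 7). Not NE.
(R3, C1): Agent 1 can switch to R1 (3 → 4). Not NE.
(R3, C2): Agent 1 can switch to R1 (0 → 8). Not NE.
(The remaining 2 profiles each have a profitable deviation by the same check.)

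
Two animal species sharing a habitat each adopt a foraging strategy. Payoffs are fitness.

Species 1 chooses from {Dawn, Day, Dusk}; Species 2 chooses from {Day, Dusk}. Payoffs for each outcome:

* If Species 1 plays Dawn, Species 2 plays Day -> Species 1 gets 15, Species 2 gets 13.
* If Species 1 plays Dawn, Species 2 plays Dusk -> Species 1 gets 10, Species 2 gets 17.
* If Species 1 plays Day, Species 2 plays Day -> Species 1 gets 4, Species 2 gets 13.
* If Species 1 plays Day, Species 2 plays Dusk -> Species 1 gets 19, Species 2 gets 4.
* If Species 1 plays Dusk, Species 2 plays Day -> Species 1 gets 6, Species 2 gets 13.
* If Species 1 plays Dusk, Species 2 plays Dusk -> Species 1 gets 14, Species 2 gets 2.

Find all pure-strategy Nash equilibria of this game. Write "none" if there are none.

Check each profile: it is a Nash equilibrium iff no player can strictly gain by switching unilaterally.
(Dawn, Day): Species 2 can switch to Dusk (13 → 17). Not NE.
(Dawn, Dusk): Species 1 can switch to Day (10 → 19). Not NE.
(Day, Day): Species 1 can switch to Dawn (4 → 15). Not NE.
(Day, Dusk): Species 2 can switch to Day (4 → 13). Not NE.
(Dusk, Day): Species 1 can switch to Dawn (6 → 15). Not NE.
(Dusk, Dusk): Species 1 can switch to Day (14 → 19). Not NE.

This game has no pure Nash equilibrium.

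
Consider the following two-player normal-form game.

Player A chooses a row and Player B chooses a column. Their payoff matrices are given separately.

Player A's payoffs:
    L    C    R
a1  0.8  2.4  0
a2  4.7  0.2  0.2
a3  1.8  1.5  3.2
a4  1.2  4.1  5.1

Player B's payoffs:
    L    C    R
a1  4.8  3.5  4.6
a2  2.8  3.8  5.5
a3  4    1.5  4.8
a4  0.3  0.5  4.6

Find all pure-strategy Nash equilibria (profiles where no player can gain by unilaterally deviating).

Pure NE: (a4, R)

Player A against L: payoffs 0.8, 4.7, 1.8, 1.2 → best response a2.
Player A against C: payoffs 2.4, 0.2, 1.5, 4.1 → best response a4.
Player A against R: payoffs 0, 0.2, 3.2, 5.1 → best response a4.
Player B against a1: payoffs 4.8, 3.5, 4.6 → best response L.
Player B against a2: payoffs 2.8, 3.8, 5.5 → best response R.
Player B against a3: payoffs 4, 1.5, 4.8 → best response R.
Player B against a4: payoffs 0.3, 0.5, 4.6 → best response R.
Mutual best responses: (a4, R).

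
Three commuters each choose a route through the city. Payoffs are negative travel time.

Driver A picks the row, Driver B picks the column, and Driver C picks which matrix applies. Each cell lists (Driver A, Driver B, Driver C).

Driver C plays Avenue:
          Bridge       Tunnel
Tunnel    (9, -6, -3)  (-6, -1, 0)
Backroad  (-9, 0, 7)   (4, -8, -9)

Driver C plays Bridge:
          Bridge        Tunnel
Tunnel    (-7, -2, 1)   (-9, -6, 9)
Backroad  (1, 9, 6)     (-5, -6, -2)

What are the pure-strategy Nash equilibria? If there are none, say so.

none

(Tunnel, Bridge, Avenue): Driver B can switch to Tunnel (-6 → -1). Not NE.
(Tunnel, Bridge, Bridge): Driver A can switch to Backroad (-7 → 1). Not NE.
(Tunnel, Tunnel, Avenue): Driver A can switch to Backroad (-6 → 4). Not NE.
(Tunnel, Tunnel, Bridge): Driver A can switch to Backroad (-9 → -5). Not NE.
(Backroad, Bridge, Avenue): Driver A can switch to Tunnel (-9 → 9). Not NE.
(Backroad, Bridge, Bridge): Driver C can switch to Avenue (6 → 7). Not NE.
(Backroad, Tunnel, Avenue): Driver B can switch to Bridge (-8 → 0). Not NE.
(Backroad, Tunnel, Bridge): Driver B can switch to Bridge (-6 → 9). Not NE.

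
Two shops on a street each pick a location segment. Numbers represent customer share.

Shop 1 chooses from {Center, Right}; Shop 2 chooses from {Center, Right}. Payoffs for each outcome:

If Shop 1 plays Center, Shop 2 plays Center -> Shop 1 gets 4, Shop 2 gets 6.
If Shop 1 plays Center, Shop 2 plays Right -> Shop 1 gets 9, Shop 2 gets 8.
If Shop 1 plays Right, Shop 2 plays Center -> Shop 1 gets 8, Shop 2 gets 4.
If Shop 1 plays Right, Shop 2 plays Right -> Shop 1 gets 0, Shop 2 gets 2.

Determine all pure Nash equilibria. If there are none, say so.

Shop 1 against Center: payoffs 4, 8 → best response Right.
Shop 1 against Right: payoffs 9, 0 → best response Center.
Shop 2 against Center: payoffs 6, 8 → best response Right.
Shop 2 against Right: payoffs 4, 2 → best response Center.
Mutual best responses: (Center, Right); (Right, Center).

The pure Nash equilibria are (Center, Right); (Right, Center).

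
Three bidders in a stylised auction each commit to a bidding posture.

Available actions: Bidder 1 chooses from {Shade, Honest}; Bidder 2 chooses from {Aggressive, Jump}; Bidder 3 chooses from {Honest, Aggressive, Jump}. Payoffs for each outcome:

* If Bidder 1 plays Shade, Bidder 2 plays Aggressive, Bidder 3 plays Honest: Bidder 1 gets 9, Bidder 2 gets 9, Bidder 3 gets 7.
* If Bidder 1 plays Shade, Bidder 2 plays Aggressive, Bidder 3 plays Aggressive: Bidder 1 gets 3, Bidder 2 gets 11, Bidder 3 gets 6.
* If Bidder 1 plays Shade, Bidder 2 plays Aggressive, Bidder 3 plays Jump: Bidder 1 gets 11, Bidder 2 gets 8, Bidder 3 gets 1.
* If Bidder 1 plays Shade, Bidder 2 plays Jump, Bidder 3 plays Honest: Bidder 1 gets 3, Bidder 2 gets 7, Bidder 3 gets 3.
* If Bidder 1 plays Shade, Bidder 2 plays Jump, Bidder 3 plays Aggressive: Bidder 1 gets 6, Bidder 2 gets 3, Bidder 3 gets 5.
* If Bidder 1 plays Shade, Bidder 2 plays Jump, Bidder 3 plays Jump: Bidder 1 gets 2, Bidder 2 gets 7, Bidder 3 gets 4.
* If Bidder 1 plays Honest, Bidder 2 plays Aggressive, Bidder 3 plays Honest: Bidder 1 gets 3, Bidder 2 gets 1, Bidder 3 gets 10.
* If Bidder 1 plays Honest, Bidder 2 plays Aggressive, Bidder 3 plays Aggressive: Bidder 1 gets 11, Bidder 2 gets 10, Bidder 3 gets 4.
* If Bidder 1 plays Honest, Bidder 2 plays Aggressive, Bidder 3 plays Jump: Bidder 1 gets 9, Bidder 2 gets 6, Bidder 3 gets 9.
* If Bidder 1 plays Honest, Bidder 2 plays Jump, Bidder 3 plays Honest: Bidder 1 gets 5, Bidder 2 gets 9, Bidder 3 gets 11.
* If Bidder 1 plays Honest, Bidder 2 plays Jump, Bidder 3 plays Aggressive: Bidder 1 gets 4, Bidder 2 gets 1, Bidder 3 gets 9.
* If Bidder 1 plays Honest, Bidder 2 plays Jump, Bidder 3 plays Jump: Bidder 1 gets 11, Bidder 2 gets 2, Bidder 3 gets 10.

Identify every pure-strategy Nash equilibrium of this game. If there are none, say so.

For each player, find the best response to each opponent profile; mutual best responses are the pure NE.
Bidder 1 against (Aggressive, Honest): payoffs 9, 3 → best response Shade.
Bidder 1 against (Aggressive, Aggressive): payoffs 3, 11 → best response Honest.
Bidder 1 against (Aggressive, Jump): payoffs 11, 9 → best response Shade.
Bidder 1 against (Jump, Honest): payoffs 3, 5 → best response Honest.
Bidder 1 against (Jump, Aggressive): payoffs 6, 4 → best response Shade.
Bidder 1 against (Jump, Jump): payoffs 2, 11 → best response Honest.
Bidder 2 against (Shade, Honest): payoffs 9, 7 → best response Aggressive.
Bidder 2 against (Shade, Aggressive): payoffs 11, 3 → best response Aggressive.
Bidder 2 against (Shade, Jump): payoffs 8, 7 → best response Aggressive.
Bidder 2 against (Honest, Honest): payoffs 1, 9 → best response Jump.
Bidder 2 against (Honest, Aggressive): payoffs 10, 1 → best response Aggressive.
Bidder 2 against (Honest, Jump): payoffs 6, 2 → best response Aggressive.
Bidder 3 against (Shade, Aggressive): payoffs 7, 6, 1 → best response Honest.
Bidder 3 against (Shade, Jump): payoffs 3, 5, 4 → best response Aggressive.
Bidder 3 against (Honest, Aggressive): payoffs 10, 4, 9 → best response Honest.
Bidder 3 against (Honest, Jump): payoffs 11, 9, 10 → best response Honest.
Mutual best responses: (Shade, Aggressive, Honest); (Honest, Jump, Honest).

Pure-strategy Nash equilibria: (Shade, Aggressive, Honest) and (Honest, Jump, Honest)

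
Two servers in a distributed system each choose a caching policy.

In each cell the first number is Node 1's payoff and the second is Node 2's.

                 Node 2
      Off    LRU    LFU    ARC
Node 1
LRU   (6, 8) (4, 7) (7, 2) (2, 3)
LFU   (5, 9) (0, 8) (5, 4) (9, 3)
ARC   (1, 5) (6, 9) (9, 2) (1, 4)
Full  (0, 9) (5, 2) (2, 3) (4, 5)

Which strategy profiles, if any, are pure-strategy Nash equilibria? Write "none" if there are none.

Pure-strategy Nash equilibria: (LRU, Off), (ARC, LRU)

For each player, find the best response to each opponent profile; mutual best responses are the pure NE.
Node 1 against Off: payoffs 6, 5, 1, 0 → best response LRU.
Node 1 against LRU: payoffs 4, 0, 6, 5 → best response ARC.
Node 1 against LFU: payoffs 7, 5, 9, 2 → best response ARC.
Node 1 against ARC: payoffs 2, 9, 1, 4 → best response LFU.
Node 2 against LRU: payoffs 8, 7, 2, 3 → best response Off.
Node 2 against LFU: payoffs 9, 8, 4, 3 → best response Off.
Node 2 against ARC: payoffs 5, 9, 2, 4 → best response LRU.
Node 2 against Full: payoffs 9, 2, 3, 5 → best response Off.
Mutual best responses: (LRU, Off); (ARC, LRU).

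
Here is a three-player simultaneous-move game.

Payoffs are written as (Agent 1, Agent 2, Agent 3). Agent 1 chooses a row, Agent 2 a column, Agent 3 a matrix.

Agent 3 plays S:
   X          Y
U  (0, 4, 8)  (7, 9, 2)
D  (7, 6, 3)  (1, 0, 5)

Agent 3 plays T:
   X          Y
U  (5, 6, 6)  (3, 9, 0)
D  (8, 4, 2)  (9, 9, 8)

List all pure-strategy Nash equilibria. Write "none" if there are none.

The pure Nash equilibria are (U, Y, S) and (D, X, S) and (D, Y, T).

Mark each player's best response to every combination of opponents' strategies; a profile where every player is best-responding is a pure Nash equilibrium.
Agent 1 against (X, S): payoffs 0, 7 → best response D.
Agent 1 against (X, T): payoffs 5, 8 → best response D.
Agent 1 against (Y, S): payoffs 7, 1 → best response U.
Agent 1 against (Y, T): payoffs 3, 9 → best response D.
Agent 2 against (U, S): payoffs 4, 9 → best response Y.
Agent 2 against (U, T): payoffs 6, 9 → best response Y.
Agent 2 against (D, S): payoffs 6, 0 → best response X.
Agent 2 against (D, T): payoffs 4, 9 → best response Y.
Agent 3 against (U, X): payoffs 8, 6 → best response S.
Agent 3 against (U, Y): payoffs 2, 0 → best response S.
Agent 3 against (D, X): payoffs 3, 2 → best response S.
Agent 3 against (D, Y): payoffs 5, 8 → best response T.
Mutual best responses: (U, Y, S); (D, X, S); (D, Y, T).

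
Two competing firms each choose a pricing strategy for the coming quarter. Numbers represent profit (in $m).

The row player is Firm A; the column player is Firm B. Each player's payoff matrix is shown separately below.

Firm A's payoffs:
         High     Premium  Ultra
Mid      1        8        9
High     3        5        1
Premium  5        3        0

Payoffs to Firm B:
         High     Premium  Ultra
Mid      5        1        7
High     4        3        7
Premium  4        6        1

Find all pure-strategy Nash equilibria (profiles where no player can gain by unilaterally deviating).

Firm A against High: payoffs 1, 3, 5 → best response Premium.
Firm A against Premium: payoffs 8, 5, 3 → best response Mid.
Firm A against Ultra: payoffs 9, 1, 0 → best response Mid.
Firm B against Mid: payoffs 5, 1, 7 → best response Ultra.
Firm B against High: payoffs 4, 3, 7 → best response Ultra.
Firm B against Premium: payoffs 4, 6, 1 → best response Premium.
Mutual best responses: (Mid, Ultra).

The unique pure-strategy Nash equilibrium is (Mid, Ultra).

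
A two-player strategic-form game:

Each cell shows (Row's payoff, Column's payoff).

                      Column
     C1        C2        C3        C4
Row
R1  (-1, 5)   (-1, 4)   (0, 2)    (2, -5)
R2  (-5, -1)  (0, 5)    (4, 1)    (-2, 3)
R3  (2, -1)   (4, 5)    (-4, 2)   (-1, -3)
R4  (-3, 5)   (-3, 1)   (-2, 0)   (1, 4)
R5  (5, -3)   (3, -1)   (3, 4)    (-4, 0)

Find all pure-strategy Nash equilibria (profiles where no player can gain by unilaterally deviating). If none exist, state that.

Pure NE: (R3, C2)

(R1, C1): Row can switch to R3 (-1 → 2). Not NE.
(R1, C2): Row can switch to R2 (-1 → 0). Not NE.
(R1, C3): Row can switch to R2 (0 → 4). Not NE.
(R1, C4): Column can switch to C1 (-5 → 5). Not NE.
(R2, C1): Row can switch to R1 (-5 → -1). Not NE.
(R2, C2): Row can switch to R3 (0 → 4). Not NE.
(R2, C3): Column can switch to C2 (1 → 5). Not NE.
(R2, C4): Row can switch to R1 (-2 → 2). Not NE.
(R3, C1): Row can switch to R5 (2 → 5). Not NE.
(R3, C2): Row gets 4, best alternative 3; Column gets 5, best alternative 2. No profitable deviation — NE.
(R3, C3): Row can switch to R1 (-4 → 0). Not NE.
(The remaining 9 profiles each have a profitable deviation by the same check.)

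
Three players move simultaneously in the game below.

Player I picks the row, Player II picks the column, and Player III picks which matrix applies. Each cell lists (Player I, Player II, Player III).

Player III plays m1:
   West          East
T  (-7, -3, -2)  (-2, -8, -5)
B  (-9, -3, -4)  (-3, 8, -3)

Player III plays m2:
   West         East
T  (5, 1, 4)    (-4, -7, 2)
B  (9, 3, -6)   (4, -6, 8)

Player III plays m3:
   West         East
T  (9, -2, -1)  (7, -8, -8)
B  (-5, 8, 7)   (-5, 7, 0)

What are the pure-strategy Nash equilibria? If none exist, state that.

No pure-strategy Nash equilibrium.

Mark each player's best response to every combination of opponents' strategies; a profile where every player is best-responding is a pure Nash equilibrium.
Player I against (West, m1): payoffs -7, -9 → best response T.
Player I against (West, m2): payoffs 5, 9 → best response B.
Player I against (West, m3): payoffs 9, -5 → best response T.
Player I against (East, m1): payoffs -2, -3 → best response T.
Player I against (East, m2): payoffs -4, 4 → best response B.
Player I against (East, m3): payoffs 7, -5 → best response T.
Player II against (T, m1): payoffs -3, -8 → best response West.
Player II against (T, m2): payoffs 1, -7 → best response West.
Player II against (T, m3): payoffs -2, -8 → best response West.
Player II against (B, m1): payoffs -3, 8 → best response East.
Player II against (B, m2): payoffs 3, -6 → best response West.
Player II against (B, m3): payoffs 8, 7 → best response West.
Player III against (T, West): payoffs -2, 4, -1 → best response m2.
Player III against (T, East): payoffs -5, 2, -8 → best response m2.
Player III against (B, West): payoffs -4, -6, 7 → best response m3.
Player III against (B, East): payoffs -3, 8, 0 → best response m2.
No profile is a mutual best response for all players.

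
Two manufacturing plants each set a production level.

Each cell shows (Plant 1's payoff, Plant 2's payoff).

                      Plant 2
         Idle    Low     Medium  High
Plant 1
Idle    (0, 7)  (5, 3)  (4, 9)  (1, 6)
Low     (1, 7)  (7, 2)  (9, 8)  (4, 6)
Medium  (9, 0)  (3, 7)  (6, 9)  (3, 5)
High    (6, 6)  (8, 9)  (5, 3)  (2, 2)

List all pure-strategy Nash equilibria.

Plant 1 against Idle: payoffs 0, 1, 9, 6 → best response Medium.
Plant 1 against Low: payoffs 5, 7, 3, 8 → best response High.
Plant 1 against Medium: payoffs 4, 9, 6, 5 → best response Low.
Plant 1 against High: payoffs 1, 4, 3, 2 → best response Low.
Plant 2 against Idle: payoffs 7, 3, 9, 6 → best response Medium.
Plant 2 against Low: payoffs 7, 2, 8, 6 → best response Medium.
Plant 2 against Medium: payoffs 0, 7, 9, 5 → best response Medium.
Plant 2 against High: payoffs 6, 9, 3, 2 → best response Low.
Mutual best responses: (Low, Medium); (High, Low).

(Low, Medium) and (High, Low)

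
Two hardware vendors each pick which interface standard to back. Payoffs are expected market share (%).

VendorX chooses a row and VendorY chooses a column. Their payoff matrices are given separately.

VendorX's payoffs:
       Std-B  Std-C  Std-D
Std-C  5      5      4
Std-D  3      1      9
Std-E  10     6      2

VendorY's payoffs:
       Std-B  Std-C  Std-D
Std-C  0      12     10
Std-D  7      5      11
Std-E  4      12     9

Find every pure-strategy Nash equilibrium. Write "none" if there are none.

(Std-D, Std-D), (Std-E, Std-C)

For each player, find the best response to each opponent profile; mutual best responses are the pure NE.
VendorX against Std-B: payoffs 5, 3, 10 → best response Std-E.
VendorX against Std-C: payoffs 5, 1, 6 → best response Std-E.
VendorX against Std-D: payoffs 4, 9, 2 → best response Std-D.
VendorY against Std-C: payoffs 0, 12, 10 → best response Std-C.
VendorY against Std-D: payoffs 7, 5, 11 → best response Std-D.
VendorY against Std-E: payoffs 4, 12, 9 → best response Std-C.
Mutual best responses: (Std-D, Std-D); (Std-E, Std-C).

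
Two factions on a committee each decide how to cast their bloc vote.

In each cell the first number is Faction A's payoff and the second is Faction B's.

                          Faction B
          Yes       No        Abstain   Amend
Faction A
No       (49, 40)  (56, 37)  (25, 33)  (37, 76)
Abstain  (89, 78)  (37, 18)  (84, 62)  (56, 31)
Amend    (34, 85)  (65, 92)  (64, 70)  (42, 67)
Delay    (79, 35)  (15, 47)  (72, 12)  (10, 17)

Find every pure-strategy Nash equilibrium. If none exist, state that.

(Abstain, Yes), (Amend, No)

Faction A against Yes: payoffs 49, 89, 34, 79 → best response Abstain.
Faction A against No: payoffs 56, 37, 65, 15 → best response Amend.
Faction A against Abstain: payoffs 25, 84, 64, 72 → best response Abstain.
Faction A against Amend: payoffs 37, 56, 42, 10 → best response Abstain.
Faction B against No: payoffs 40, 37, 33, 76 → best response Amend.
Faction B against Abstain: payoffs 78, 18, 62, 31 → best response Yes.
Faction B against Amend: payoffs 85, 92, 70, 67 → best response No.
Faction B against Delay: payoffs 35, 47, 12, 17 → best response No.
Mutual best responses: (Abstain, Yes); (Amend, No).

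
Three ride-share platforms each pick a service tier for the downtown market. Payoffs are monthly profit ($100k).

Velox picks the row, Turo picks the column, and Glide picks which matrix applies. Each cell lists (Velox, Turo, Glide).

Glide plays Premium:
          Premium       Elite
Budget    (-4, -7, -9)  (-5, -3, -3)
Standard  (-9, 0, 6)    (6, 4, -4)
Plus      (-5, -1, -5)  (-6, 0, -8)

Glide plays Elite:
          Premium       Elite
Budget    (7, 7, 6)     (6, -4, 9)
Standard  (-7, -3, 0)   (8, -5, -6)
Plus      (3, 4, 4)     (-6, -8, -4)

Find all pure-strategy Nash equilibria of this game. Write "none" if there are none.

The pure Nash equilibria are (Budget, Premium, Elite) and (Standard, Elite, Premium).

Mark each player's best response to every combination of opponents' strategies; a profile where every player is best-responding is a pure Nash equilibrium.
Velox against (Premium, Premium): payoffs -4, -9, -5 → best response Budget.
Velox against (Premium, Elite): payoffs 7, -7, 3 → best response Budget.
Velox against (Elite, Premium): payoffs -5, 6, -6 → best response Standard.
Velox against (Elite, Elite): payoffs 6, 8, -6 → best response Standard.
Turo against (Budget, Premium): payoffs -7, -3 → best response Elite.
Turo against (Budget, Elite): payoffs 7, -4 → best response Premium.
Turo against (Standard, Premium): payoffs 0, 4 → best response Elite.
Turo against (Standard, Elite): payoffs -3, -5 → best response Premium.
Turo against (Plus, Premium): payoffs -1, 0 → best response Elite.
Turo against (Plus, Elite): payoffs 4, -8 → best response Premium.
Glide against (Budget, Premium): payoffs -9, 6 → best response Elite.
Glide against (Budget, Elite): payoffs -3, 9 → best response Elite.
Glide against (Standard, Premium): payoffs 6, 0 → best response Premium.
Glide against (Standard, Elite): payoffs -4, -6 → best response Premium.
Glide against (Plus, Premium): payoffs -5, 4 → best response Elite.
Glide against (Plus, Elite): payoffs -8, -4 → best response Elite.
Mutual best responses: (Budget, Premium, Elite); (Standard, Elite, Premium).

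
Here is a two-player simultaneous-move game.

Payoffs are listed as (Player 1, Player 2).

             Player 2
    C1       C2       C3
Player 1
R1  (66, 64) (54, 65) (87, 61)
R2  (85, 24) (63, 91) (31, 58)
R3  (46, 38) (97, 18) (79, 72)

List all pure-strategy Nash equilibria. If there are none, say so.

For each strategy profile, look for a profitable unilateral deviation.
(R1, C1): Player 1 can switch to R2 (66 → 85). Not NE.
(R1, C2): Player 1 can switch to R2 (54 → 63). Not NE.
(R1, C3): Player 2 can switch to C1 (61 → 64). Not NE.
(R2, C1): Player 2 can switch to C2 (24 → 91). Not NE.
(R2, C2): Player 1 can switch to R3 (63 → 97). Not NE.
(R2, C3): Player 1 can switch to R1 (31 → 87). Not NE.
(R3, C1): Player 1 can switch to R1 (46 → 66). Not NE.
(R3, C2): Player 2 can switch to C1 (18 → 38). Not NE.
(The remaining 1 profile has a profitable deviation by the same check.)

No pure-strategy Nash equilibrium.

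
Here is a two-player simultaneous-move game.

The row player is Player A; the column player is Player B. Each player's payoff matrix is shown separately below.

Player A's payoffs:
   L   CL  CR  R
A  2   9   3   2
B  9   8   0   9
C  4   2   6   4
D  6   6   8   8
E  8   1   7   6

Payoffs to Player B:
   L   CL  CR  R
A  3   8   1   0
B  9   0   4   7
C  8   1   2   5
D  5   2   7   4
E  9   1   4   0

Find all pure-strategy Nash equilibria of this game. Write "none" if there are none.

Mark each player's best response to every combination of opponents' strategies; a profile where every player is best-responding is a pure Nash equilibrium.
Player A against L: payoffs 2, 9, 4, 6, 8 → best response B.
Player A against CL: payoffs 9, 8, 2, 6, 1 → best response A.
Player A against CR: payoffs 3, 0, 6, 8, 7 → best response D.
Player A against R: payoffs 2, 9, 4, 8, 6 → best response B.
Player B against A: payoffs 3, 8, 1, 0 → best response CL.
Player B against B: payoffs 9, 0, 4, 7 → best response L.
Player B against C: payoffs 8, 1, 2, 5 → best response L.
Player B against D: payoffs 5, 2, 7, 4 → best response CR.
Player B against E: payoffs 9, 1, 4, 0 → best response L.
Mutual best responses: (A, CL); (B, L); (D, CR).

Pure-strategy Nash equilibria: (A, CL); (B, L); (D, CR)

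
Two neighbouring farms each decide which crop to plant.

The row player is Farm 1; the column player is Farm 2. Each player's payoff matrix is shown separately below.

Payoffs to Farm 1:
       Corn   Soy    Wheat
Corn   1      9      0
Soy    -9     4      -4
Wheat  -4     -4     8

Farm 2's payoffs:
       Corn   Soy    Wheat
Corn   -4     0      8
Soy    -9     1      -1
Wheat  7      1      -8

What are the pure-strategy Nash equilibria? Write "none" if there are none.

Farm 1 against Corn: payoffs 1, -9, -4 → best response Corn.
Farm 1 against Soy: payoffs 9, 4, -4 → best response Corn.
Farm 1 against Wheat: payoffs 0, -4, 8 → best response Wheat.
Farm 2 against Corn: payoffs -4, 0, 8 → best response Wheat.
Farm 2 against Soy: payoffs -9, 1, -1 → best response Soy.
Farm 2 against Wheat: payoffs 7, 1, -8 → best response Corn.
No profile is a mutual best response for all players.

none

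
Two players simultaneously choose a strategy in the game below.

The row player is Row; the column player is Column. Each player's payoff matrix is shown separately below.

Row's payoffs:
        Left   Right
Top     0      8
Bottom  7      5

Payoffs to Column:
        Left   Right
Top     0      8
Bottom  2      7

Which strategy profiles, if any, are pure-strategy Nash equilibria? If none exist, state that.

Pure NE: (Top, Right)

For each strategy profile, look for a profitable unilateral deviation.
(Top, Left): Row can switch to Bottom (0 → 7). Not NE.
(Top, Right): Row gets 8, best alternative 5; Column gets 8, best alternative 0. No profitable deviation — NE.
(Bottom, Left): Column can switch to Right (2 → 7). Not NE.
(Bottom, Right): Row can switch to Top (5 → 8). Not NE.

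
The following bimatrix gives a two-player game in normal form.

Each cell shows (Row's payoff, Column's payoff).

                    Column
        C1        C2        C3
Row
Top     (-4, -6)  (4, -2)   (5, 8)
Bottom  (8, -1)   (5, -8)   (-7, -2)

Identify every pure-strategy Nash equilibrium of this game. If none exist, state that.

Mark each player's best response to every combination of opponents' strategies; a profile where every player is best-responding is a pure Nash equilibrium.
Row against C1: payoffs -4, 8 → best response Bottom.
Row against C2: payoffs 4, 5 → best response Bottom.
Row against C3: payoffs 5, -7 → best response Top.
Column against Top: payoffs -6, -2, 8 → best response C3.
Column against Bottom: payoffs -1, -8, -2 → best response C1.
Mutual best responses: (Top, C3); (Bottom, C1).

The pure Nash equilibria are (Top, C3), (Bottom, C1).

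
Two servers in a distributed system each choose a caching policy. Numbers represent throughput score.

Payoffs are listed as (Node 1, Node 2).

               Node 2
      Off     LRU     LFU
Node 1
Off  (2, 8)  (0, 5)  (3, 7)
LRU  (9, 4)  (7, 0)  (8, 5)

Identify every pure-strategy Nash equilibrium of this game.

Pure NE: (LRU, LFU)

For each player, find the best response to each opponent profile; mutual best responses are the pure NE.
Node 1 against Off: payoffs 2, 9 → best response LRU.
Node 1 against LRU: payoffs 0, 7 → best response LRU.
Node 1 against LFU: payoffs 3, 8 → best response LRU.
Node 2 against Off: payoffs 8, 5, 7 → best response Off.
Node 2 against LRU: payoffs 4, 0, 5 → best response LFU.
Mutual best responses: (LRU, LFU).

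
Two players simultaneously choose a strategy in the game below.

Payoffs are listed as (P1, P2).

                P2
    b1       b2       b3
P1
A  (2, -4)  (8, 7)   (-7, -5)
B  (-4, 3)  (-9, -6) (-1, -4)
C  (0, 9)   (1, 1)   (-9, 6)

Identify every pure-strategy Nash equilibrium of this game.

The unique pure-strategy Nash equilibrium is (A, b2).

(A, b1): P2 can switch to b2 (-4 → 7). Not NE.
(A, b2): P1 gets 8, best alternative 1; P2 gets 7, best alternative -4. No profitable deviation — NE.
(A, b3): P1 can switch to B (-7 → -1). Not NE.
(B, b1): P1 can switch to A (-4 → 2). Not NE.
(B, b2): P1 can switch to A (-9 → 8). Not NE.
(B, b3): P2 can switch to b1 (-4 → 3). Not NE.
(C, b1): P1 can switch to A (0 → 2). Not NE.
(C, b2): P1 can switch to A (1 → 8). Not NE.
(C, b3): P1 can switch to A (-9 → -7). Not NE.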